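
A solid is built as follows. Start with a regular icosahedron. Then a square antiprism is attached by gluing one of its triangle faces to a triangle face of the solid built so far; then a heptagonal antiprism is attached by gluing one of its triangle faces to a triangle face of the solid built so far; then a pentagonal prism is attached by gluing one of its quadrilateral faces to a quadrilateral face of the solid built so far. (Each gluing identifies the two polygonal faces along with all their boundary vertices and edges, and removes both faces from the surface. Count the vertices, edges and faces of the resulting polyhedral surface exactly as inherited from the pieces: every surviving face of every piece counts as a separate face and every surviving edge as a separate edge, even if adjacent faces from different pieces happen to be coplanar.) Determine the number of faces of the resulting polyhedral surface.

A regular icosahedron: V=12, E=30, F=20.
Attach a square antiprism (V=8, E=16, F=10) along a 3-gon: merge 3 vertices and 3 edges, delete both glued faces → V=17, E=43, F=28.
Attach a heptagonal antiprism (V=14, E=28, F=16) along a 3-gon: merge 3 vertices and 3 edges, delete both glued faces → V=28, E=68, F=42.
Attach a pentagonal prism (V=10, E=15, F=7) along a 4-gon: merge 4 vertices and 4 edges, delete both glued faces → V=34, E=79, F=47.
Check: V − E + F = 34 − 79 + 47 = 2.

47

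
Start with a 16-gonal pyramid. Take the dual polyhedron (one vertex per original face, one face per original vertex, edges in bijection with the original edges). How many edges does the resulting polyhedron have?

32

The base solid has V = 17, E = 32, F = 17.
The dual swaps V and F and preserves E: V′ = F = 17, E′ = E = 32, F′ = V = 17.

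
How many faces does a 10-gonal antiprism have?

22

An antiprism on an n-gon has two n-gon caps and 2n triangles: V = 2·10 = 20, E = 4·10 = 40, F = 2·10 + 2 = 22.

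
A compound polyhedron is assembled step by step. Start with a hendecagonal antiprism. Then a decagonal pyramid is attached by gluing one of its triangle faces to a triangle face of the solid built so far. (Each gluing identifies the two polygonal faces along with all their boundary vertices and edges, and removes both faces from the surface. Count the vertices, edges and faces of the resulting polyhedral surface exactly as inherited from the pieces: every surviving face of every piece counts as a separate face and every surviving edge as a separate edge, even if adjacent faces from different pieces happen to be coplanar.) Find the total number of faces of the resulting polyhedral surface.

33

A hendecagonal antiprism: V=22, E=44, F=24.
Attach a decagonal pyramid (V=11, E=20, F=11) along a 3-gon: merge 3 vertices and 3 edges, delete both glued faces → V=30, E=61, F=33.
Check: V − E + F = 30 − 61 + 33 = 2.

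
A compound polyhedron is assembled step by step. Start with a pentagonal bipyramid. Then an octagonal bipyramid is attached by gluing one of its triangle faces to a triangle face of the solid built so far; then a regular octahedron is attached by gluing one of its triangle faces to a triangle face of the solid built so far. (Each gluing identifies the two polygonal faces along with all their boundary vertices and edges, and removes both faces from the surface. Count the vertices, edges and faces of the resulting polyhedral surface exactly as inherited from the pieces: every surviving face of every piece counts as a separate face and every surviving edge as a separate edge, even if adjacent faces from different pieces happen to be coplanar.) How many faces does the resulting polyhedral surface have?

A pentagonal bipyramid: V=7, E=15, F=10.
Attach an octagonal bipyramid (V=10, E=24, F=16) along a 3-gon: merge 3 vertices and 3 edges, delete both glued faces → V=14, E=36, F=24.
Attach a regular octahedron (V=6, E=12, F=8) along a 3-gon: merge 3 vertices and 3 edges, delete both glued faces → V=17, E=45, F=30.
Check: V − E + F = 17 − 45 + 30 = 2.

30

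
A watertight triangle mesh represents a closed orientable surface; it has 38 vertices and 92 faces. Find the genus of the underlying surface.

5

Every face is a triangle, so 2E = 3·92 = 276, giving E = 138.
χ = V − E + F = 38 − 138 + 92 = -8.
For a closed orientable surface χ = 2 − 2g, so g = (2 − (-8))/2 = 5.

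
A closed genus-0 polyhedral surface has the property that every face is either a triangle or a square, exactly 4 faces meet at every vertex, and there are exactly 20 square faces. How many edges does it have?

Let x be the number of triangles; then F = 20 + x.
Edge–face incidences: 2E = 4·20 + 3·x = 80 + 3x.
Every vertex has degree 4, so 4V = 2E.
Euler: V − E + F = 2 ⇒ (2E)/4 − E + (20 + x) = 2.
Multiply by 8: 2·(2E) − 4·(2E) + 8·(20 + x) = 16, i.e. 160 + 8x − 2·(80 + 3x) = 16.
Collecting terms: 2x = 16, so x = 8.
Then 2E = 80 + 3·8 = 104, so E = 52, V = 2E/4 = 26, F = 20 + 8 = 28.

52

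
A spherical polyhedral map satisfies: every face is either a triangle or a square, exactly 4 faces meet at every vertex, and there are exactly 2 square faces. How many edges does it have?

Let x be the number of triangles; then F = 2 + x.
Edge–face incidences: 2E = 4·2 + 3·x = 8 + 3x.
Every vertex has degree 4, so 4V = 2E.
Euler: V − E + F = 2 ⇒ (2E)/4 − E + (2 + x) = 2.
Multiply by 8: 2·(2E) − 4·(2E) + 8·(2 + x) = 16, i.e. 16 + 8x − 2·(8 + 3x) = 16.
Collecting terms: 2x = 16, so x = 8.
Then 2E = 8 + 3·8 = 32, so E = 16, V = 2E/4 = 8, F = 2 + 8 = 10.

16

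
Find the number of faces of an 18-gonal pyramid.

19

A pyramid on an n-gon base has one n-gon and n triangles: V = 18 + 1 = 19, E = 2·18 = 36, F = 18 + 1 = 19.
Check: V − E + F = 19 − 36 + 19 = 2.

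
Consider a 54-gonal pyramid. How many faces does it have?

55

A pyramid on an n-gon base has one n-gon and n triangles: V = 54 + 1 = 55, E = 2·54 = 108, F = 54 + 1 = 55.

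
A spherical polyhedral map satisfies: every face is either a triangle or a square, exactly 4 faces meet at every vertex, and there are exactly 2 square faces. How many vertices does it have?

Let x be the number of triangles; then F = 2 + x.
Edge–face incidences: 2E = 4·2 + 3·x = 8 + 3x.
Every vertex has degree 4, so 4V = 2E.
Euler: V − E + F = 2 ⇒ (2E)/4 − E + (2 + x) = 2.
Multiply by 8: 2·(2E) − 4·(2E) + 8·(2 + x) = 16, i.e. 16 + 8x − 2·(8 + 3x) = 16.
Collecting terms: 2x = 16, so x = 8.
Then 2E = 8 + 3·8 = 32, so E = 16, V = 2E/4 = 8, F = 2 + 8 = 10.

8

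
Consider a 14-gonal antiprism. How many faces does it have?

An antiprism on an n-gon has two n-gon caps and 2n triangles: V = 2·14 = 28, E = 4·14 = 56, F = 2·14 + 2 = 30.

30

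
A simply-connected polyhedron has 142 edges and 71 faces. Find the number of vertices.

73

Here V − E + F = 2.
V = 2 + E − F = 2 + 142 − 71 = 73.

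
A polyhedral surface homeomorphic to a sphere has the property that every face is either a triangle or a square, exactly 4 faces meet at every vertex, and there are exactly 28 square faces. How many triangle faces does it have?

8

Let x be the number of triangles; then F = 28 + x.
Edge–face incidences: 2E = 4·28 + 3·x = 112 + 3x.
Every vertex has degree 4, so 4V = 2E.
Euler: V − E + F = 2 ⇒ (2E)/4 − E + (28 + x) = 2.
Multiply by 8: 2·(2E) − 4·(2E) + 8·(28 + x) = 16, i.e. 224 + 8x − 2·(112 + 3x) = 16.
Collecting terms: 2x = 16, so x = 8.
Then 2E = 112 + 3·8 = 136, so E = 68, V = 2E/4 = 34, F = 28 + 8 = 36.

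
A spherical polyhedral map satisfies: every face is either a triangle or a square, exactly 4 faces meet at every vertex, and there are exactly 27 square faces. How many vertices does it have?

Let x be the number of triangles; then F = 27 + x.
Edge–face incidences: 2E = 4·27 + 3·x = 108 + 3x.
Every vertex has degree 4, so 4V = 2E.
Euler: V − E + F = 2 ⇒ (2E)/4 − E + (27 + x) = 2.
Multiply by 8: 2·(2E) − 4·(2E) + 8·(27 + x) = 16, i.e. 216 + 8x − 2·(108 + 3x) = 16.
Collecting terms: 2x = 16, so x = 8.
Then 2E = 108 + 3·8 = 132, so E = 66, V = 2E/4 = 33, F = 27 + 8 = 35.

33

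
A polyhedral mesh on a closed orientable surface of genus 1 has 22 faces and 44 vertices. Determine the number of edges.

66

For a closed orientable surface of genus 1, χ = 2 − 2·1 = 0.
E = V + F − (0) = 44 + 22 − (0) = 66.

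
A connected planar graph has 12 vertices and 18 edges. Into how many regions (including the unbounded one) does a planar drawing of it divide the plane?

8

Euler's formula for a connected plane graph: V − E + F = 2, so F = 2 − 12 + 18 = 8.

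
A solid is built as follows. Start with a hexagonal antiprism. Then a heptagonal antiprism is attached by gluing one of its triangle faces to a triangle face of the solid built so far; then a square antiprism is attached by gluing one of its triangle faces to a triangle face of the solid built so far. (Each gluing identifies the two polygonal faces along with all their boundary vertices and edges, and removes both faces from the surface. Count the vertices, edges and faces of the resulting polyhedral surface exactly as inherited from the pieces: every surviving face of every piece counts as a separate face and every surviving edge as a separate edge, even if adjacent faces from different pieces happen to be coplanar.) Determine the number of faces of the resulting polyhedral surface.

A hexagonal antiprism: V=12, E=24, F=14.
Attach a heptagonal antiprism (V=14, E=28, F=16) along a 3-gon: merge 3 vertices and 3 edges, delete both glued faces → V=23, E=49, F=28.
Attach a square antiprism (V=8, E=16, F=10) along a 3-gon: merge 3 vertices and 3 edges, delete both glued faces → V=28, E=62, F=36.
Check: V − E + F = 28 − 62 + 36 = 2.

36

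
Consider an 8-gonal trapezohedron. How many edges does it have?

The n-trapezohedron (dual of the n-antiprism) has V = 2·8 + 2 = 18, E = 4·8 = 32, F = 2·8 = 16.

32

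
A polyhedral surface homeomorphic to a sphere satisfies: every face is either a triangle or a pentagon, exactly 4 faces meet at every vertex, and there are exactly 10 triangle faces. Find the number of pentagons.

Let x be the number of pentagons; then F = 10 + x.
Edge–face incidences: 2E = 3·10 + 5·x = 30 + 5x.
Every vertex has degree 4, so 4V = 2E.
Euler: V − E + F = 2 ⇒ (2E)/4 − E + (10 + x) = 2.
Multiply by 8: 2·(2E) − 4·(2E) + 8·(10 + x) = 16, i.e. 80 + 8x − 2·(30 + 5x) = 16.
Collecting terms: −2x + 20 = 16, so −2x = −4, so x = 2.
Then 2E = 30 + 5·2 = 40, so E = 20, V = 2E/4 = 10, F = 10 + 2 = 12.

2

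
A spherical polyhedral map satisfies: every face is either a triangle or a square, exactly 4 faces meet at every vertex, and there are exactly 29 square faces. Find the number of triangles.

8

Let x be the number of triangles; then F = 29 + x.
Edge–face incidences: 2E = 4·29 + 3·x = 116 + 3x.
Every vertex has degree 4, so 4V = 2E.
Euler: V − E + F = 2 ⇒ (2E)/4 − E + (29 + x) = 2.
Multiply by 8: 2·(2E) − 4·(2E) + 8·(29 + x) = 16, i.e. 232 + 8x − 2·(116 + 3x) = 16.
Collecting terms: 2x = 16, so x = 8.
Then 2E = 116 + 3·8 = 140, so E = 70, V = 2E/4 = 35, F = 29 + 8 = 37.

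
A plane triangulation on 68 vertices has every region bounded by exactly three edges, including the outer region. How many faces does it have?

In a plane triangulation 3F = 2E and V − E + F = 2, so F = 2V − 4 = 2·68 − 4 = 132.

132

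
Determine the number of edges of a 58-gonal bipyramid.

174

A bipyramid over an n-gon has 2n triangular faces and n + 2 vertices: V = 58 + 2 = 60, E = 3·58 = 174, F = 2·58 = 116.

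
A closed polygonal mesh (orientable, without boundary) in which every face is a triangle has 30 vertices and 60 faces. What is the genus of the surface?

Every face is a triangle, so 2E = 3·60 = 180, giving E = 90.
χ = V − E + F = 30 − 90 + 60 = 0.
For a closed orientable surface χ = 2 − 2g, so g = (2 − (0))/2 = 1.

1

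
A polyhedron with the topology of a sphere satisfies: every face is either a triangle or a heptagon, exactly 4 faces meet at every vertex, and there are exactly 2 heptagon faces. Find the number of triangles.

Let x be the number of triangles; then F = 2 + x.
Edge–face incidences: 2E = 7·2 + 3·x = 14 + 3x.
Every vertex has degree 4, so 4V = 2E.
Euler: V − E + F = 2 ⇒ (2E)/4 − E + (2 + x) = 2.
Multiply by 8: 2·(2E) − 4·(2E) + 8·(2 + x) = 16, i.e. 16 + 8x − 2·(14 + 3x) = 16.
Collecting terms: 2x − 12 = 16, so 2x = 28, so x = 14.
Then 2E = 14 + 3·14 = 56, so E = 28, V = 2E/4 = 14, F = 2 + 14 = 16.

14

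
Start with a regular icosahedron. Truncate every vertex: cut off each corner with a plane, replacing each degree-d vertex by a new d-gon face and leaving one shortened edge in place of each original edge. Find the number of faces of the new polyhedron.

The base solid has V = 12, E = 30, F = 20.
Truncation replaces each original edge-end by a new vertex, so V′ = 2E = 60.
Each original edge survives, and each old vertex of degree d contributes d new edges; summing degrees gives Σd = 2E, so E′ = E + 2E = 3E = 90.
Each original face survives and each original vertex becomes one new face: F′ = F + V = 32.

32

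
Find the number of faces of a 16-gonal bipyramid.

32

A bipyramid over an n-gon has 2n triangular faces and n + 2 vertices: V = 16 + 2 = 18, E = 3·16 = 48, F = 2·16 = 32.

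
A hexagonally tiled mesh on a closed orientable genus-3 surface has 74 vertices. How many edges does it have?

χ = 2 − 2·3 = -4, and every face is a hexagon so 6F = 2E.
V − E + F = -4 with E = 6F/2 gives 74 − (6/2 − 1)·F = -4, so F = 39 and E = 117.

117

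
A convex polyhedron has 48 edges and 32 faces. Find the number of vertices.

18

Here V − E + F = 2.
V = 2 + E − F = 2 + 48 − 32 = 18.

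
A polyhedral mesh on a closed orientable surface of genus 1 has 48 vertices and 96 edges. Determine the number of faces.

For a closed orientable surface of genus 1, χ = 2 − 2·1 = 0.
F = 0 − V + E = 0 − 48 + 96 = 48.

48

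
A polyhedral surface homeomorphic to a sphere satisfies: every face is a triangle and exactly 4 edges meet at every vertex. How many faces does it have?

8

Each face has 3 edges and each edge borders two faces, so 2E = 3F.
Each vertex has degree 4, so 4V = 2E and hence V = 3F/4.
Euler: V − E + F = 2 ⇒ (3F/4) − (3F/2) + F = 2.
Multiply by 8: (6 − 12 + 8)F = 16, i.e. 2F = 16.
So F = 8, E = 3·8/2 = 12, V = 3·8/4 = 6.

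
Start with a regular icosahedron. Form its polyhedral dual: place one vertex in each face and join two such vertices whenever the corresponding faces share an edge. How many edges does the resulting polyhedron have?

30

The base solid has V = 12, E = 30, F = 20.
The dual swaps V and F and preserves E: V′ = F = 20, E′ = E = 30, F′ = V = 12.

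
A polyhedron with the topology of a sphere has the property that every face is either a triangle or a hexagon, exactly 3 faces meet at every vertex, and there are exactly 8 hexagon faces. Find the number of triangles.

Let x be the number of triangles; then F = 8 + x.
Edge–face incidences: 2E = 6·8 + 3·x = 48 + 3x.
Every vertex has degree 3, so 3V = 2E.
Euler: V − E + F = 2 ⇒ (2E)/3 − E + (8 + x) = 2.
Multiply by 6: 2·(2E) − 3·(2E) + 6·(8 + x) = 12, i.e. 48 + 6x − (48 + 3x) = 12.
Collecting terms: 3x = 12, so x = 4.
Then 2E = 48 + 3·4 = 60, so E = 30, V = 2E/3 = 20, F = 8 + 4 = 12.

4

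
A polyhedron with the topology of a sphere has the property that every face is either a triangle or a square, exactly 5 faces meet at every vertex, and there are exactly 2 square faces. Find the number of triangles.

Let x be the number of triangles; then F = 2 + x.
Edge–face incidences: 2E = 4·2 + 3·x = 8 + 3x.
Every vertex has degree 5, so 5V = 2E.
Euler: V − E + F = 2 ⇒ (2E)/5 − E + (2 + x) = 2.
Multiply by 10: 2·(2E) − 5·(2E) + 10·(2 + x) = 20, i.e. 20 + 10x − 3·(8 + 3x) = 20.
Collecting terms: x − 4 = 20, so x = 24.
Then 2E = 8 + 3·24 = 80, so E = 40, V = 2E/5 = 16, F = 2 + 24 = 26.

24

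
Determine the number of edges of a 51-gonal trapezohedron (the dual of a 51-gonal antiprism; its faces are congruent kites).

The n-trapezohedron (dual of the n-antiprism) has V = 2·51 + 2 = 104, E = 4·51 = 204, F = 2·51 = 102.

204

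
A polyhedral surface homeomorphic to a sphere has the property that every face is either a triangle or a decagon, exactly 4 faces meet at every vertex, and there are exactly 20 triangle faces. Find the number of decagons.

Let x be the number of decagons; then F = 20 + x.
Edge–face incidences: 2E = 3·20 + 10·x = 60 + 10x.
Every vertex has degree 4, so 4V = 2E.
Euler: V − E + F = 2 ⇒ (2E)/4 − E + (20 + x) = 2.
Multiply by 8: 2·(2E) − 4·(2E) + 8·(20 + x) = 16, i.e. 160 + 8x − 2·(60 + 10x) = 16.
Collecting terms: −12x + 40 = 16, so −12x = −24, so x = 2.
Then 2E = 60 + 10·2 = 80, so E = 40, V = 2E/4 = 20, F = 20 + 2 = 22.

2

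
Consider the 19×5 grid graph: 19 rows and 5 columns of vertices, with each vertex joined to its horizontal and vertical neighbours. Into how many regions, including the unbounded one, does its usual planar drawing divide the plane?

73

The grid has V = 19·5 = 95 vertices and E = 19·4 + 5·18 = 166 edges.
F = 2 − V + E = 2 − 95 + 166 = 73.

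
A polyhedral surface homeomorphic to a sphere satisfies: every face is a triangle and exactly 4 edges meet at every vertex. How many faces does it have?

Each face has 3 edges and each edge borders two faces, so 2E = 3F.
Each vertex has degree 4, so 4V = 2E and hence V = 3F/4.
Euler: V − E + F = 2 ⇒ (3F/4) − (3F/2) + F = 2.
Multiply by 8: (6 − 12 + 8)F = 16, i.e. 2F = 16.
So F = 8, E = 3·8/2 = 12, V = 3·8/4 = 6.

8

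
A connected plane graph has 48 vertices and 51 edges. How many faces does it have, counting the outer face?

Euler's formula for a connected plane graph: V − E + F = 2, so F = 2 − 48 + 51 = 5.

5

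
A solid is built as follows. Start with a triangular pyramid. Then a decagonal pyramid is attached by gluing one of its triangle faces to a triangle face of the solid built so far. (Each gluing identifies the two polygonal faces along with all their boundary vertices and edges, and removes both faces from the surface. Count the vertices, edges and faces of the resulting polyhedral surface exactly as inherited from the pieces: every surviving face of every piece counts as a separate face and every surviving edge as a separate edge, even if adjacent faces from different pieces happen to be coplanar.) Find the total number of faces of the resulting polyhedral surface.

A triangular pyramid: V=4, E=6, F=4.
Attach a decagonal pyramid (V=11, E=20, F=11) along a 3-gon: merge 3 vertices and 3 edges, delete both glued faces → V=12, E=23, F=13.
Check: V − E + F = 12 − 23 + 13 = 2.

13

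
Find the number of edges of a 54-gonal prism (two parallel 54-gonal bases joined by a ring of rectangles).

A prism on an n-gon has two n-gon bases and n rectangular sides: V = 2·54 = 108, E = 3·54 = 162, F = 54 + 2 = 56.

162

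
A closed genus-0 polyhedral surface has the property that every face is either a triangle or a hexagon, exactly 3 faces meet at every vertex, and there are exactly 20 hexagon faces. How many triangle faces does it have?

Let x be the number of triangles; then F = 20 + x.
Edge–face incidences: 2E = 6·20 + 3·x = 120 + 3x.
Every vertex has degree 3, so 3V = 2E.
Euler: V − E + F = 2 ⇒ (2E)/3 − E + (20 + x) = 2.
Multiply by 6: 2·(2E) − 3·(2E) + 6·(20 + x) = 12, i.e. 120 + 6x − (120 + 3x) = 12.
Collecting terms: 3x = 12, so x = 4.
Then 2E = 120 + 3·4 = 132, so E = 66, V = 2E/3 = 44, F = 20 + 4 = 24.

4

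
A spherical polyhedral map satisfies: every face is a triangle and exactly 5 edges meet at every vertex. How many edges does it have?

Each face has 3 edges and each edge borders two faces, so 2E = 3F.
Each vertex has degree 5, so 5V = 2E and hence V = 3F/5.
Euler: V − E + F = 2 ⇒ (3F/5) − (3F/2) + F = 2.
Multiply by 10: (6 − 15 + 10)F = 20, i.e. 1F = 20.
So F = 20, E = 3·20/2 = 30, V = 3·20/5 = 12.

30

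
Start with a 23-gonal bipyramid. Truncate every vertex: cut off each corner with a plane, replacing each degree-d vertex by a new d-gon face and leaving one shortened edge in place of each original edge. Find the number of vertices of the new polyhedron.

The base solid has V = 25, E = 69, F = 46.
Truncation replaces each original edge-end by a new vertex, so V′ = 2E = 138.
Each original edge survives, and each old vertex of degree d contributes d new edges; summing degrees gives Σd = 2E, so E′ = E + 2E = 3E = 207.
Each original face survives and each original vertex becomes one new face: F′ = F + V = 71.

138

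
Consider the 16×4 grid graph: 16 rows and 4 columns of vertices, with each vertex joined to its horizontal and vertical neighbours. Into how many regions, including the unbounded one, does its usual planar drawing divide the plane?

The grid has V = 16·4 = 64 vertices and E = 16·3 + 4·15 = 108 edges.
F = 2 − V + E = 2 − 64 + 108 = 46.

46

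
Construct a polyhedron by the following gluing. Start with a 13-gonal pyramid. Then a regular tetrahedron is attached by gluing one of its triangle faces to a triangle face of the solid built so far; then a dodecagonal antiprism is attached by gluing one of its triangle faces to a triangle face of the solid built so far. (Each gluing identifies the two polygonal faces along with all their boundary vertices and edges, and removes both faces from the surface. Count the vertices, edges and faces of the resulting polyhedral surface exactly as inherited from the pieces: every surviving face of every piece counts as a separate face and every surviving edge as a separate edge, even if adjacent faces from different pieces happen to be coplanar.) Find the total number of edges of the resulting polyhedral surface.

A 13-gonal pyramid: V=14, E=26, F=14.
Attach a regular tetrahedron (V=4, E=6, F=4) along a 3-gon: merge 3 vertices and 3 edges, delete both glued faces → V=15, E=29, F=16.
Attach a dodecagonal antiprism (V=24, E=48, F=26) along a 3-gon: merge 3 vertices and 3 edges, delete both glued faces → V=36, E=74, F=40.
Check: V − E + F = 36 − 74 + 40 = 2.

74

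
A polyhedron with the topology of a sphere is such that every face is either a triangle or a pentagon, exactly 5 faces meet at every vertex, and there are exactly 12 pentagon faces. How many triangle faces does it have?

Let x be the number of triangles; then F = 12 + x.
Edge–face incidences: 2E = 5·12 + 3·x = 60 + 3x.
Every vertex has degree 5, so 5V = 2E.
Euler: V − E + F = 2 ⇒ (2E)/5 − E + (12 + x) = 2.
Multiply by 10: 2·(2E) − 5·(2E) + 10·(12 + x) = 20, i.e. 120 + 10x − 3·(60 + 3x) = 20.
Collecting terms: x − 60 = 20, so x = 80.
Then 2E = 60 + 3·80 = 300, so E = 150, V = 2E/5 = 60, F = 12 + 80 = 92.

80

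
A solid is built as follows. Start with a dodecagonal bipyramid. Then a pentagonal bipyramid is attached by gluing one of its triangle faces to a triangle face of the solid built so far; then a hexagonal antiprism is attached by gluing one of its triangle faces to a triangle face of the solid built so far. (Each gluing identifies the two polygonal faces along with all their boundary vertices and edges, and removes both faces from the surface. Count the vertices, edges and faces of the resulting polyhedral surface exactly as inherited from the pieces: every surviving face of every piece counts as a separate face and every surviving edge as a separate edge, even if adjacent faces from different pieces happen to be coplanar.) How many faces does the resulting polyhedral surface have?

A dodecagonal bipyramid: V=14, E=36, F=24.
Attach a pentagonal bipyramid (V=7, E=15, F=10) along a 3-gon: merge 3 vertices and 3 edges, delete both glued faces → V=18, E=48, F=32.
Attach a hexagonal antiprism (V=12, E=24, F=14) along a 3-gon: merge 3 vertices and 3 edges, delete both glued faces → V=27, E=69, F=44.
Check: V − E + F = 27 − 69 + 44 = 2.

44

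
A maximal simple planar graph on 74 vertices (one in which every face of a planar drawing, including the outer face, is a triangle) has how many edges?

216

In a plane triangulation 3F = 2E and V − E + F = 2, so E = 3V − 6 = 3·74 − 6 = 216.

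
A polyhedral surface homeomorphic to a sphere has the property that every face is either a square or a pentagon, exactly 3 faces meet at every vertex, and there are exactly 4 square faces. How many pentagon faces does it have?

4

Let x be the number of pentagons; then F = 4 + x.
Edge–face incidences: 2E = 4·4 + 5·x = 16 + 5x.
Every vertex has degree 3, so 3V = 2E.
Euler: V − E + F = 2 ⇒ (2E)/3 − E + (4 + x) = 2.
Multiply by 6: 2·(2E) − 3·(2E) + 6·(4 + x) = 12, i.e. 24 + 6x − (16 + 5x) = 12.
Collecting terms: x + 8 = 12, so x = 4.
Then 2E = 16 + 5·4 = 36, so E = 18, V = 2E/3 = 12, F = 4 + 4 = 8.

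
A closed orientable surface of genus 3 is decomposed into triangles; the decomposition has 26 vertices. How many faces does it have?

χ = 2 − 2·3 = -4, and every face is a triangle so 3F = 2E.
V − E + F = -4 with E = 3F/2 gives 26 − (3/2 − 1)·F = -4, so F = 60 and E = 90.

60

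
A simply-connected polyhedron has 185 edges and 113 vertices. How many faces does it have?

Here V − E + F = 2.
F = 2 − V + E = 2 − 113 + 185 = 74.

74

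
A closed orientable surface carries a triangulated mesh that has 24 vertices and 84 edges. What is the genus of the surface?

Every face is a triangle and each edge borders two faces, so 3F = 2·84, giving F = 56.
χ = V − E + F = 24 − 84 + 56 = -4.
For a closed orientable surface χ = 2 − 2g, so g = (2 − (-4))/2 = 3.

3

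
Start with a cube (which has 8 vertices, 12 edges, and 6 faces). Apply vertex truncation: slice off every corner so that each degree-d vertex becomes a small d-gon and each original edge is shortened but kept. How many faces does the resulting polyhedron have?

Truncation replaces each original edge-end by a new vertex, so V′ = 2E = 24.
Each original edge survives, and each old vertex of degree d contributes d new edges; summing degrees gives Σd = 2E, so E′ = E + 2E = 3E = 36.
Each original face survives and each original vertex becomes one new face: F′ = F + V = 14.

14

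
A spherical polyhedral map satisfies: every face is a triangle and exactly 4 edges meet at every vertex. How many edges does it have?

12

Each face has 3 edges and each edge borders two faces, so 2E = 3F.
Each vertex has degree 4, so 4V = 2E and hence V = 3F/4.
Euler: V − E + F = 2 ⇒ (3F/4) − (3F/2) + F = 2.
Multiply by 8: (6 − 12 + 8)F = 16, i.e. 2F = 16.
So F = 8, E = 3·8/2 = 12, V = 3·8/4 = 6.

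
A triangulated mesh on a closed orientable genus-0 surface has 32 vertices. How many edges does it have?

90

χ = 2 − 2·0 = 2, and every face is a triangle so 3F = 2E.
V − E + F = 2 with E = 3F/2 gives 32 − (3/2 − 1)·F = 2, so F = 60 and E = 90.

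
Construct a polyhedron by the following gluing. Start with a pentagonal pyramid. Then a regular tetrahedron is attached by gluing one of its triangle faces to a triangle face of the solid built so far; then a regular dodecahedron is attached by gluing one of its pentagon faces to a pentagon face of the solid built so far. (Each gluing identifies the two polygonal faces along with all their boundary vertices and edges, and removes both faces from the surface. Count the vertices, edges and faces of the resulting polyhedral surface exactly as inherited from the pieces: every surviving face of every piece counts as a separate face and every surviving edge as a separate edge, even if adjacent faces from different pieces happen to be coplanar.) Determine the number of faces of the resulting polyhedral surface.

A pentagonal pyramid: V=6, E=10, F=6.
Attach a regular tetrahedron (V=4, E=6, F=4) along a 3-gon: merge 3 vertices and 3 edges, delete both glued faces → V=7, E=13, F=8.
Attach a regular dodecahedron (V=20, E=30, F=12) along a 5-gon: merge 5 vertices and 5 edges, delete both glued faces → V=22, E=38, F=18.
Check: V − E + F = 22 − 38 + 18 = 2.

18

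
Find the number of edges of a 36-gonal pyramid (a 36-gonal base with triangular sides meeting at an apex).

72

A pyramid on an n-gon base has one n-gon and n triangles: V = 36 + 1 = 37, E = 2·36 = 72, F = 36 + 1 = 37.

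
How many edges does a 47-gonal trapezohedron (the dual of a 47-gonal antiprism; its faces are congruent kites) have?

The n-trapezohedron (dual of the n-antiprism) has V = 2·47 + 2 = 96, E = 4·47 = 188, F = 2·47 = 94.
Check: V − E + F = 96 − 188 + 94 = 2.

188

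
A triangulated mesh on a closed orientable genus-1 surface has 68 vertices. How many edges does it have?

204

χ = 2 − 2·1 = 0, and every face is a triangle so 3F = 2E.
V − E + F = 0 with E = 3F/2 gives 68 − (3/2 − 1)·F = 0, so F = 136 and E = 204.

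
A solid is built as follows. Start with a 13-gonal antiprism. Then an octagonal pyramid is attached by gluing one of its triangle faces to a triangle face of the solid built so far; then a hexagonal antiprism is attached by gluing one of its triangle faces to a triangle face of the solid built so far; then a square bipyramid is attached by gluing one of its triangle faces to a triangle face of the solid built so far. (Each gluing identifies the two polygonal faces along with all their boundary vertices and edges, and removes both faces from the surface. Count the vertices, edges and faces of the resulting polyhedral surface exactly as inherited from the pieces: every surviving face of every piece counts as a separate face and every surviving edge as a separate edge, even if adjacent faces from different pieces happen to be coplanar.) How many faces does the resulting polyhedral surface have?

A 13-gonal antiprism: V=26, E=52, F=28.
Attach an octagonal pyramid (V=9, E=16, F=9) along a 3-gon: merge 3 vertices and 3 edges, delete both glued faces → V=32, E=65, F=35.
Attach a hexagonal antiprism (V=12, E=24, F=14) along a 3-gon: merge 3 vertices and 3 edges, delete both glued faces → V=41, E=86, F=47.
Attach a square bipyramid (V=6, E=12, F=8) along a 3-gon: merge 3 vertices and 3 edges, delete both glued faces → V=44, E=95, F=53.
Check: V − E + F = 44 − 95 + 53 = 2.

53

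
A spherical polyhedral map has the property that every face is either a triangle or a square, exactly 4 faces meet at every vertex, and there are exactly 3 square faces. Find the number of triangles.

8

Let x be the number of triangles; then F = 3 + x.
Edge–face incidences: 2E = 4·3 + 3·x = 12 + 3x.
Every vertex has degree 4, so 4V = 2E.
Euler: V − E + F = 2 ⇒ (2E)/4 − E + (3 + x) = 2.
Multiply by 8: 2·(2E) − 4·(2E) + 8·(3 + x) = 16, i.e. 24 + 8x − 2·(12 + 3x) = 16.
Collecting terms: 2x = 16, so x = 8.
Then 2E = 12 + 3·8 = 36, so E = 18, V = 2E/4 = 9, F = 3 + 8 = 11.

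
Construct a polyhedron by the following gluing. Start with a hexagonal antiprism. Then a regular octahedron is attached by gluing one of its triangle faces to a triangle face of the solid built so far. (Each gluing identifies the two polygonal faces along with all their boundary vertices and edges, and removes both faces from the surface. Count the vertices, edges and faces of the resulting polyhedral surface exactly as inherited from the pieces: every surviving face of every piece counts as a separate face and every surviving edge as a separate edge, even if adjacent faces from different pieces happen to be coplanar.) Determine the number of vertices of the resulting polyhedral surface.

15

A hexagonal antiprism: V=12, E=24, F=14.
Attach a regular octahedron (V=6, E=12, F=8) along a 3-gon: merge 3 vertices and 3 edges, delete both glued faces → V=15, E=33, F=20.
Check: V − E + F = 15 − 33 + 20 = 2.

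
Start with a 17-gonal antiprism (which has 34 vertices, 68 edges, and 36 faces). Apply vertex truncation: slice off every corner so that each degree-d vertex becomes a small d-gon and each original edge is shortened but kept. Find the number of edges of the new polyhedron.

Truncation replaces each original edge-end by a new vertex, so V′ = 2E = 136.
Each original edge survives, and each old vertex of degree d contributes d new edges; summing degrees gives Σd = 2E, so E′ = E + 2E = 3E = 204.
Each original face survives and each original vertex becomes one new face: F′ = F + V = 70.

204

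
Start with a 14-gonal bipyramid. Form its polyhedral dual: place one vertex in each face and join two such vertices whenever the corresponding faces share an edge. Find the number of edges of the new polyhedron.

The base solid has V = 16, E = 42, F = 28.
The dual swaps V and F and preserves E: V′ = F = 28, E′ = E = 42, F′ = V = 16.

42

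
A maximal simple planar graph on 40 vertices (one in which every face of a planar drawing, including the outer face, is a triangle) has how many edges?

In a plane triangulation 3F = 2E and V − E + F = 2, so E = 3V − 6 = 3·40 − 6 = 114.

114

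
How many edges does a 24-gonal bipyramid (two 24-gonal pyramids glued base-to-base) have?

A bipyramid over an n-gon has 2n triangular faces and n + 2 vertices: V = 24 + 2 = 26, E = 3·24 = 72, F = 2·24 = 48.

72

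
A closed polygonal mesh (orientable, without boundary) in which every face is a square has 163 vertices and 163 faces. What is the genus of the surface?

1

Every face is a square, so 2E = 4·163 = 652, giving E = 326.
χ = V − E + F = 163 − 326 + 163 = 0.
For a closed orientable surface χ = 2 − 2g, so g = (2 − (0))/2 = 1.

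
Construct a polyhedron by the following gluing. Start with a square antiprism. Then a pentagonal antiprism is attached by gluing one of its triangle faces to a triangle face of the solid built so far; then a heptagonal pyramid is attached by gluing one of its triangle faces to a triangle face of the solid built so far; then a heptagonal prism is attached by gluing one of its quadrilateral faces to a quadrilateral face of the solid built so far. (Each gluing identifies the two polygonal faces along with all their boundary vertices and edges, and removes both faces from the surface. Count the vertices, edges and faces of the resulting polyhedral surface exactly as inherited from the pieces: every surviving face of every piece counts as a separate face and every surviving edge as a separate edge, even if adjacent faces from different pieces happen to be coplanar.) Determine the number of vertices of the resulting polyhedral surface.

30

A square antiprism: V=8, E=16, F=10.
Attach a pentagonal antiprism (V=10, E=20, F=12) along a 3-gon: merge 3 vertices and 3 edges, delete both glued faces → V=15, E=33, F=20.
Attach a heptagonal pyramid (V=8, E=14, F=8) along a 3-gon: merge 3 vertices and 3 edges, delete both glued faces → V=20, E=44, F=26.
Attach a heptagonal prism (V=14, E=21, F=9) along a 4-gon: merge 4 vertices and 4 edges, delete both glued faces → V=30, E=61, F=33.
Check: V − E + F = 30 − 61 + 33 = 2.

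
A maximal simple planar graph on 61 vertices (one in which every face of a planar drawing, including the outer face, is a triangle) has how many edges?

In a plane triangulation 3F = 2E and V − E + F = 2, so E = 3V − 6 = 3·61 − 6 = 177.

177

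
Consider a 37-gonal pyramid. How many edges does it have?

A pyramid on an n-gon base has one n-gon and n triangles: V = 37 + 1 = 38, E = 2·37 = 74, F = 37 + 1 = 38.

74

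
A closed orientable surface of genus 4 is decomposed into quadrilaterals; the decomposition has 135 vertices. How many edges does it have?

χ = 2 − 2·4 = -6, and every face is a square so 4F = 2E.
V − E + F = -6 with E = 4F/2 gives 135 − (4/2 − 1)·F = -6, so F = 141 and E = 282.

282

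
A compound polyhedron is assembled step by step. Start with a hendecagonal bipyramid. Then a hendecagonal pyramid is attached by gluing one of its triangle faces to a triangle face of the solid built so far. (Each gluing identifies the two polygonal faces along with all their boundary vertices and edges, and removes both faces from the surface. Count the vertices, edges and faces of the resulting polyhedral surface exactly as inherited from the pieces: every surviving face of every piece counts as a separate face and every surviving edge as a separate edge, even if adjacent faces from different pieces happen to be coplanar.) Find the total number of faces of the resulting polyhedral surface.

A hendecagonal bipyramid: V=13, E=33, F=22.
Attach a hendecagonal pyramid (V=12, E=22, F=12) along a 3-gon: merge 3 vertices and 3 edges, delete both glued faces → V=22, E=52, F=32.
Check: V − E + F = 22 − 52 + 32 = 2.

32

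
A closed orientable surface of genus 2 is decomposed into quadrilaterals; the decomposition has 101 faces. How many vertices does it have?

99

χ = 2 − 2·2 = -2, and every face is a square so 4F = 2E.
E = 4·101/2 = 202. Then V = -2 + E − F = -2 + 202 − 101 = 99.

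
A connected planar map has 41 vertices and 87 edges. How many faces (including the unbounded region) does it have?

Euler's formula for a connected plane graph: V − E + F = 2, so F = 2 − 41 + 87 = 48.

48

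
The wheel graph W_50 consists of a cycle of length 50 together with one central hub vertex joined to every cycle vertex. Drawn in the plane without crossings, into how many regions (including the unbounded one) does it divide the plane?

51

W_50 has V = 50 + 1 = 51 vertices and E = 2·50 = 100 edges.
By Euler's formula F = 2 − V + E = 2 − 51 + 100 = 51.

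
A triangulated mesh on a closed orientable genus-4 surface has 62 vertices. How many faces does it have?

χ = 2 − 2·4 = -6, and every face is a triangle so 3F = 2E.
V − E + F = -6 with E = 3F/2 gives 62 − (3/2 − 1)·F = -6, so F = 136 and E = 204.

136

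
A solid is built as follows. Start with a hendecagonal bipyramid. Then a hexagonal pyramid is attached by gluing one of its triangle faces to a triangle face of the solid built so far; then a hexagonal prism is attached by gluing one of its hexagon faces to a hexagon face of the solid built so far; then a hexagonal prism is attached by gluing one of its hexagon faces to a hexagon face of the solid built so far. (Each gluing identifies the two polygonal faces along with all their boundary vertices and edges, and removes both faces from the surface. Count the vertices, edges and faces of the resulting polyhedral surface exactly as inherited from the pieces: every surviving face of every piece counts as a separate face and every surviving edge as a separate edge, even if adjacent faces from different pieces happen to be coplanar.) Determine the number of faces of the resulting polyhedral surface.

A hendecagonal bipyramid: V=13, E=33, F=22.
Attach a hexagonal pyramid (V=7, E=12, F=7) along a 3-gon: merge 3 vertices and 3 edges, delete both glued faces → V=17, E=42, F=27.
Attach a hexagonal prism (V=12, E=18, F=8) along a 6-gon: merge 6 vertices and 6 edges, delete both glued faces → V=23, E=54, F=33.
Attach a hexagonal prism (V=12, E=18, F=8) along a 6-gon: merge 6 vertices and 6 edges, delete both glued faces → V=29, E=66, F=39.
Check: V − E + F = 29 − 66 + 39 = 2.

39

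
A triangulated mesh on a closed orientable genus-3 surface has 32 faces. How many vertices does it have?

12

χ = 2 − 2·3 = -4, and every face is a triangle so 3F = 2E.
E = 3·32/2 = 48. Then V = -4 + E − F = -4 + 48 − 32 = 12.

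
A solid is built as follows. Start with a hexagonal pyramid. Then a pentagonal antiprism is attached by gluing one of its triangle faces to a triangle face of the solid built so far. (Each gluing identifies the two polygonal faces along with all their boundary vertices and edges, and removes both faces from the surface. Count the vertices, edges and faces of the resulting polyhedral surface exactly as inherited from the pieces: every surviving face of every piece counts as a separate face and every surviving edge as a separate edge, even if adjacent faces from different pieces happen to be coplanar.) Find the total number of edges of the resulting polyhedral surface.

29

A hexagonal pyramid: V=7, E=12, F=7.
Attach a pentagonal antiprism (V=10, E=20, F=12) along a 3-gon: merge 3 vertices and 3 edges, delete both glued faces → V=14, E=29, F=17.
Check: V − E + F = 14 − 29 + 17 = 2.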